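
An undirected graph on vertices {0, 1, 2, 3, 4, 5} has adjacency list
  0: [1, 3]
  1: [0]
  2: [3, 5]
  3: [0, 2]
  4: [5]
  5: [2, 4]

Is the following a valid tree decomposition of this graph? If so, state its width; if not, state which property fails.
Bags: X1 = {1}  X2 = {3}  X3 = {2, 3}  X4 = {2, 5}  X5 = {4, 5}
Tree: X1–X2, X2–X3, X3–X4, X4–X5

A tree decomposition must satisfy three properties: every vertex lies in some bag; for every edge, both endpoints lie together in some bag; and for every vertex, the bags containing it form a connected subtree. Here vertex 0 appears in no bag, so the decomposition is invalid.

No — vertex 0 appears in no bag.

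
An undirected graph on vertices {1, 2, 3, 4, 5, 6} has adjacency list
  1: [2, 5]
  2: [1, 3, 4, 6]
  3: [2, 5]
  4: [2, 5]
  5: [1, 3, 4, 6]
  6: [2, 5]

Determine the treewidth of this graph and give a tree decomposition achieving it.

Treewidth 2.
One such decomposition:
Bags: B1 = {2, 3, 5}  B2 = {1, 2, 5}  B3 = {2, 5, 6}  B4 = {2, 4, 5}
Tree: B1–B2, B2–B3, B3–B4

The largest bag has 3 vertices, giving width 2; this decomposition certifies tw(G) ≤ 2. Since 2–3–5–1–2 is a cycle in G, G is not acyclic. Forests are exactly the graphs of treewidth ≤ 1, so tw(G) ≥ 2. Therefore the treewidth is 2.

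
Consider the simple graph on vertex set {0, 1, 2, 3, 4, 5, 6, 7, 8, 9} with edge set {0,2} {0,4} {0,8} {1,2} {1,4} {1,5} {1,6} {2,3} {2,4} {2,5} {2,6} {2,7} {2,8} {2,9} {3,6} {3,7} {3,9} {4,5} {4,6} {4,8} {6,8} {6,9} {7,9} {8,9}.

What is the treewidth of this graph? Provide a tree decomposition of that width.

Treewidth 3.
One such decomposition:
Bags: B1 = {2, 4, 6, 8}  B2 = {1, 2, 4, 6}  B3 = {1, 2, 4, 5}  B4 = {2, 6, 8, 9}  B5 = {0, 2, 4, 8}  B6 = {2, 3, 6, 9}  B7 = {2, 3, 7, 9}
Tree: B1–B2, B2–B3, B1–B4, B1–B5, B4–B6, B6–B7

The largest bag has 4 vertices, giving width 3; this decomposition certifies tw(G) ≤ 3. Conversely, {2, 6, 8, 9} is a clique of size 4, and the vertices of any clique must share a bag in every tree decomposition; so some bag has ≥ 4 vertices and tw(G) ≥ 3. The upper and lower bounds meet at 3, so that is the treewidth.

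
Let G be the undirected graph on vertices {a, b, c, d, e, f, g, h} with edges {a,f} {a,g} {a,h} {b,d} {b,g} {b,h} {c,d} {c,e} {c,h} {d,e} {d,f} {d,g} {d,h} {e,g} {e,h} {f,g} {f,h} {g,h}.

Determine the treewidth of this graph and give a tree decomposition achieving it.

Treewidth 3.
One such decomposition:
Bags: B1 = {d, e, g, h}  B2 = {d, f, g, h}  B3 = {a, f, g, h}  B4 = {b, d, g, h}  B5 = {c, d, e, h}
Tree: B1–B2, B2–B3, B1–B4, B1–B5

Each bag holds 4 vertices, so the decomposition has width 3, which upper-bounds the treewidth. On the other hand G contains the 4-clique {d, e, g, h}. A clique must lie in a single bag of any decomposition, so no decomposition can have width below 3. The upper and lower bounds meet at 3, so that is the treewidth.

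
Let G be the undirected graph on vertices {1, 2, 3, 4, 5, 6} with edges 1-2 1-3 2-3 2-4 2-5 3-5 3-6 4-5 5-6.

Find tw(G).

A width-2 tree decomposition is:
Bags: B1 = {2, 3, 5}  B2 = {2, 4, 5}  B3 = {3, 5, 6}  B4 = {1, 2, 3}
Tree: B1–B2, B1–B3, B1–B4
Each bag holds 3 vertices, so the decomposition has width 2, which upper-bounds the treewidth. On the other hand G contains the 3-clique {1, 2, 3}. A clique must lie in a single bag of any decomposition, so no decomposition can have width below 2. Combining the bounds, tw(G) = 2.

2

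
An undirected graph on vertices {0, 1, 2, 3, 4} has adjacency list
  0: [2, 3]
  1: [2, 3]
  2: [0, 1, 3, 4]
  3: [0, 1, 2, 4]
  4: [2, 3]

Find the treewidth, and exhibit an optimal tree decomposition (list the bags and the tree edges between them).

Treewidth 2.
Bags: B1 = {2, 3, 4}  B2 = {1, 2, 3}  B3 = {0, 2, 3}
Tree: B1–B2, B2–B3

Every bag has size at most 3, so the width is 3 − 1 = 2 and tw(G) ≤ 2. On the other hand G contains the 3-clique {0, 2, 3}. A clique must lie in a single bag of any decomposition, so no decomposition can have width below 2. Combining the bounds, tw(G) = 2.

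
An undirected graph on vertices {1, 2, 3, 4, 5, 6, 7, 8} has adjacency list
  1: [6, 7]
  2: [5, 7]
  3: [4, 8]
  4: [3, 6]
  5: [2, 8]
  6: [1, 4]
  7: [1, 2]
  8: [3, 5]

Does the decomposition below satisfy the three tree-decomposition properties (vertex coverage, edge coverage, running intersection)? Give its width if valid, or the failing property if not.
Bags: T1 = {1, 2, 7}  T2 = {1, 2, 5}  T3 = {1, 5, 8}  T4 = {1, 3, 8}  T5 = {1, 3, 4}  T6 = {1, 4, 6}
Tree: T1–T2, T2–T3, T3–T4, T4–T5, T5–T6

Yes; width 2.

Vertex coverage: the bags together contain {1, 2, 3, 4, 5, 6, 7, 8}, the full vertex set. Edge coverage: each edge of G has both endpoints in at least one bag. Running intersection: for every vertex, the bags containing it form a connected subtree. All three properties hold, so this is a valid tree decomposition of width max|bag| − 1 = 2, and hence tw(G) ≤ 2.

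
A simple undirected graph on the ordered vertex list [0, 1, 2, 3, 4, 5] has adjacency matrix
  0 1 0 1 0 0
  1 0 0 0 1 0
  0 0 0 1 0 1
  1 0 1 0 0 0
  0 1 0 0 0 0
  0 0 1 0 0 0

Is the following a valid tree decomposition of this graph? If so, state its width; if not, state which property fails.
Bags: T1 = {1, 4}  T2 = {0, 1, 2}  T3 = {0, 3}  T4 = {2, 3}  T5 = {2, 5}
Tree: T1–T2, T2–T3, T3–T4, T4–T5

A tree decomposition must satisfy three properties: every vertex lies in some bag; for every edge, both endpoints lie together in some bag; and for every vertex, the bags containing it form a connected subtree. Here bags containing vertex 2 are not connected in the tree, so the decomposition is invalid.

No — bags containing vertex 2 are not connected in the tree.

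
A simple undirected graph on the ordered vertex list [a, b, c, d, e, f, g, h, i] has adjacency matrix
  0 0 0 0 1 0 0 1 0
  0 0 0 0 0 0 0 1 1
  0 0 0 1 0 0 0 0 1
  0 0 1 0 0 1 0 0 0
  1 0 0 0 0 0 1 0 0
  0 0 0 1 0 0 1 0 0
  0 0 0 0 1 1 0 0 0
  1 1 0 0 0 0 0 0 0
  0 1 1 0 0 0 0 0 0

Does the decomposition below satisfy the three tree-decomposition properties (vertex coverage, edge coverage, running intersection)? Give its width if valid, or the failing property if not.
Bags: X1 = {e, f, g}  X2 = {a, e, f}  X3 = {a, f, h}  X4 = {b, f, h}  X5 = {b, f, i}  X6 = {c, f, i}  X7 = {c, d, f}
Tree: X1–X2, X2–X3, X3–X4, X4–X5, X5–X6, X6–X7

Yes; width 2.

Vertex coverage: the bags together contain {a, b, c, d, e, f, g, h, i}, the full vertex set. Edge coverage: each edge of G has both endpoints in at least one bag. Running intersection: for every vertex, the bags containing it form a connected subtree. All three properties hold, so this is a valid tree decomposition of width max|bag| − 1 = 2, and hence tw(G) ≤ 2.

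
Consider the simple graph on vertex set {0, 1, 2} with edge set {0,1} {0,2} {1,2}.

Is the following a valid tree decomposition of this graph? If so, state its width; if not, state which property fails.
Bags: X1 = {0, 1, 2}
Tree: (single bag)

Checking the three conditions: (i) the bags cover all of {0, 1, 2}; (ii) for each edge, some bag contains both endpoints; (iii) the bags containing any fixed vertex form a subtree. All hold, so the decomposition is valid with width 3 − 1 = 2.

Yes; width 2.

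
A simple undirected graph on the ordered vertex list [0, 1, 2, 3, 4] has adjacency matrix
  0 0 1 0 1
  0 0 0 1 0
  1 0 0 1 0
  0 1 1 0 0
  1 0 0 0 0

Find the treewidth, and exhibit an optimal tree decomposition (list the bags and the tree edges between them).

Treewidth 1.
One optimal decomposition is:
Bags: B1 = {0, 4}  B2 = {0, 2}  B3 = {2, 3}  B4 = {1, 3}
Tree: B1–B2, B2–B3, B3–B4

Each bag holds 2 vertices, so the decomposition has width 1, which upper-bounds the treewidth. Since G has at least one edge (e.g. 4–0), it is not an edgeless graph, so tw(G) ≥ 1. The upper and lower bounds meet at 1, so that is the treewidth.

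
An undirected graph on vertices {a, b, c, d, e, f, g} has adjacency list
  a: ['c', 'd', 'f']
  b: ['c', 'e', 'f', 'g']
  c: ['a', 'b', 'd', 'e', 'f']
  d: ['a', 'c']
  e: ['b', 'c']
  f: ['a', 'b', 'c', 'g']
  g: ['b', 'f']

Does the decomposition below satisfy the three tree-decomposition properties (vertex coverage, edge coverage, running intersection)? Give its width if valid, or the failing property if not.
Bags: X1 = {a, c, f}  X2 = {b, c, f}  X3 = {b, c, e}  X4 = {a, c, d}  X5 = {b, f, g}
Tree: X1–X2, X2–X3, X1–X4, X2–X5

Yes; width 2.

Every vertex of G appears in some bag (union = {a, b, c, d, e, f, g}); every edge is covered by a bag; and for each vertex v the set of bags containing v is connected in the bag tree. The decomposition is therefore valid. The largest bag has 3 vertices, so the width is 2.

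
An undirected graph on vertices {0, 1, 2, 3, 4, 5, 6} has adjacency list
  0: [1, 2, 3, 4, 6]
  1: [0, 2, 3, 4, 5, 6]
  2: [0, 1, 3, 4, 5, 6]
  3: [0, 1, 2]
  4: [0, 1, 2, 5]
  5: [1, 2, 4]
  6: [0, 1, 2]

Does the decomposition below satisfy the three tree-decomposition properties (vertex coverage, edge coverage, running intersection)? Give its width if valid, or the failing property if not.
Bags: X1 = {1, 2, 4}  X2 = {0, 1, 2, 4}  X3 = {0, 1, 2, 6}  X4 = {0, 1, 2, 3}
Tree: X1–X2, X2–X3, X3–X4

No — vertex 5 appears in no bag.

A tree decomposition must satisfy three properties: every vertex lies in some bag; for every edge, both endpoints lie together in some bag; and for every vertex, the bags containing it form a connected subtree. Here vertex 5 appears in no bag, so the decomposition is invalid.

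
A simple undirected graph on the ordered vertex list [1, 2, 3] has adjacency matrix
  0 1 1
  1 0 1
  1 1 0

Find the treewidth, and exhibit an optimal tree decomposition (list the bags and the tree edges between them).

With just one bag of size 3, the width is 3 − 1 = 2, so tw(G) ≤ 2. Conversely, {1, 2, 3} is a clique of size 3, and the vertices of any clique must share a bag in every tree decomposition; so some bag has ≥ 3 vertices and tw(G) ≥ 2. Therefore the treewidth is 2.

Treewidth 2.
One optimal decomposition is:
Bags: B1 = {1, 2, 3}
Tree: (single bag)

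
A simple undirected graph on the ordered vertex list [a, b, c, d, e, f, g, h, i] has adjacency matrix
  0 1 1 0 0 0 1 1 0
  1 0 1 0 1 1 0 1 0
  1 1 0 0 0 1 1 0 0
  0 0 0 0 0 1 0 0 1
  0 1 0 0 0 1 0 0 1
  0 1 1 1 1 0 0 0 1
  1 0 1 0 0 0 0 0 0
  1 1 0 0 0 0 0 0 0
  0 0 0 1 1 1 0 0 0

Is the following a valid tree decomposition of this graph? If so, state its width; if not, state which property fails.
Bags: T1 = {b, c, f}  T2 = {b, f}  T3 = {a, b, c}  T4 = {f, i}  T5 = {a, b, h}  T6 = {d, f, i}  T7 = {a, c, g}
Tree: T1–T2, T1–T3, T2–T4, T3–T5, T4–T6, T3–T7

No — vertex e appears in no bag.

A tree decomposition must satisfy three properties: every vertex lies in some bag; for every edge, both endpoints lie together in some bag; and for every vertex, the bags containing it form a connected subtree. Here vertex e appears in no bag, so the decomposition is invalid.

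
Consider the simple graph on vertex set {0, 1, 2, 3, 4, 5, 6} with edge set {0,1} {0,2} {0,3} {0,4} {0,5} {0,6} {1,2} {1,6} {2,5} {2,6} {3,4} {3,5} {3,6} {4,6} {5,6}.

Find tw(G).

3

A width-3 tree decomposition is:
Bags: B1 = {0, 3, 5, 6}  B2 = {0, 2, 5, 6}  B3 = {0, 3, 4, 6}  B4 = {0, 1, 2, 6}
Tree: B1–B2, B1–B3, B2–B4
Every bag has size at most 4, so the width is 4 − 1 = 3 and tw(G) ≤ 3. For the lower bound, the 4 vertices {0, 1, 2, 6} are pairwise adjacent, and any tree decomposition puts a clique entirely inside one bag — forcing width ≥ 3. Therefore the treewidth is 3.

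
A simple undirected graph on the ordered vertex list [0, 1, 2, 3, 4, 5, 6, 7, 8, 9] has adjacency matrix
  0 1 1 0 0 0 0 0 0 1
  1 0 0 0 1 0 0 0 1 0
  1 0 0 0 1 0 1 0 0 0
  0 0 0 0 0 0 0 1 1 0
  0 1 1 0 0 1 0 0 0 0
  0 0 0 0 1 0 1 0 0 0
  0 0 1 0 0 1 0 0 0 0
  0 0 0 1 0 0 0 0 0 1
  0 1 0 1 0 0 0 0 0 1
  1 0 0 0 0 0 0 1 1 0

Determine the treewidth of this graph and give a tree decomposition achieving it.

The largest bag has 3 vertices, giving width 2; this decomposition certifies tw(G) ≤ 2. Since 5–6–2–4–5 is a cycle in G, G is not acyclic. Forests are exactly the graphs of treewidth ≤ 1, so tw(G) ≥ 2. Combining the bounds, tw(G) = 2.

Treewidth 2.
One such decomposition:
Bags: B1 = {4, 5, 6}  B2 = {2, 4, 6}  B3 = {1, 2, 4}  B4 = {0, 1, 2}  B5 = {0, 1, 8}  B6 = {0, 8, 9}  B7 = {3, 8, 9}  B8 = {3, 7, 9}
Tree: B1–B2, B2–B3, B3–B4, B4–B5, B5–B6, B6–B7, B7–B8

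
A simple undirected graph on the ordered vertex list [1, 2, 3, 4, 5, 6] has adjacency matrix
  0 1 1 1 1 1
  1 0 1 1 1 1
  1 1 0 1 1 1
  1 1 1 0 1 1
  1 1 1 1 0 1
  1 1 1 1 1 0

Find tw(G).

5

A width-5 tree decomposition is:
Bags: B1 = {1, 2, 3, 4, 5, 6}
Tree: (single bag)
With just one bag of size 6, the width is 6 − 1 = 5, so tw(G) ≤ 5. Conversely, {1, 2, 3, 4, 5, 6} is a clique of size 6, and the vertices of any clique must share a bag in every tree decomposition; so some bag has ≥ 6 vertices and tw(G) ≥ 5. Therefore the treewidth is 5.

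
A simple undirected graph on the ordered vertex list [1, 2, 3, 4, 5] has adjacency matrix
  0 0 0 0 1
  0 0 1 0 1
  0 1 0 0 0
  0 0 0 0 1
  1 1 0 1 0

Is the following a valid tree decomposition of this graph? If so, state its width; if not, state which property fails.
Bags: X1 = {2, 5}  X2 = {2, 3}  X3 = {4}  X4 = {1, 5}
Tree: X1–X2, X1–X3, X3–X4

No — edge (5,4) lies in no bag.

A tree decomposition must satisfy three properties: every vertex lies in some bag; for every edge, both endpoints lie together in some bag; and for every vertex, the bags containing it form a connected subtree. Here edge (5,4) lies in no bag, so the decomposition is invalid.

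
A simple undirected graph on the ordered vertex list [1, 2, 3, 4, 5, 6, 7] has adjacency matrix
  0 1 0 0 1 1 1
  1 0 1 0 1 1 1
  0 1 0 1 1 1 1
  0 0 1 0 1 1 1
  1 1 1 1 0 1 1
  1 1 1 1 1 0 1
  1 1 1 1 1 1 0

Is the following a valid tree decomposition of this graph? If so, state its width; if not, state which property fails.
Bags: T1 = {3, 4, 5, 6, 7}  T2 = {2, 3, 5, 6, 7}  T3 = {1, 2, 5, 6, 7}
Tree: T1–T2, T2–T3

Every vertex of G appears in some bag (union = {1, 2, 3, 4, 5, 6, 7}); every edge is covered by a bag; and for each vertex v the set of bags containing v is connected in the bag tree. The decomposition is therefore valid. The largest bag has 5 vertices, so the width is 4.

Yes; width 4.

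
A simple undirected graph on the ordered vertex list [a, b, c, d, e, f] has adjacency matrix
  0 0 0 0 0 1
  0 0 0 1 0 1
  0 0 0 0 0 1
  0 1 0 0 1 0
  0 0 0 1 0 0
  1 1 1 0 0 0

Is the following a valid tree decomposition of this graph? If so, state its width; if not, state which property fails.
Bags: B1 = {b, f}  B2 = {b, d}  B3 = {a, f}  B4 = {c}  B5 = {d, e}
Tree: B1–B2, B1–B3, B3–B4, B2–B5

No — edge (f,c) lies in no bag.

A tree decomposition must satisfy three properties: every vertex lies in some bag; for every edge, both endpoints lie together in some bag; and for every vertex, the bags containing it form a connected subtree. Here edge (f,c) lies in no bag, so the decomposition is invalid.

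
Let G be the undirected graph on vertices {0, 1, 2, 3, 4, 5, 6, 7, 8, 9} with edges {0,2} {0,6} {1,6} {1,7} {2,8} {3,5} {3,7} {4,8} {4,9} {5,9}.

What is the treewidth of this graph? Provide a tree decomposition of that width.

Treewidth 2.
One such decomposition:
Bags: B1 = {0, 1, 6}  B2 = {0, 1, 2}  B3 = {1, 2, 8}  B4 = {1, 4, 8}  B5 = {1, 4, 9}  B6 = {1, 5, 9}  B7 = {1, 3, 5}  B8 = {1, 3, 7}
Tree: B1–B2, B2–B3, B3–B4, B4–B5, B5–B6, B6–B7, B7–B8

The largest bag has 3 vertices, giving width 2; this decomposition certifies tw(G) ≤ 2. The edges 1–6–0–2–8–4–9–5–3–7–1 form a cycle, so G is not a tree and its treewidth is at least 2. Therefore the treewidth is 2.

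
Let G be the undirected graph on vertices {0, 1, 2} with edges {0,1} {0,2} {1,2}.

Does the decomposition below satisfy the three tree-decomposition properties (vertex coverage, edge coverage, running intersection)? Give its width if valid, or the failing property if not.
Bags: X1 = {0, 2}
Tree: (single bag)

A tree decomposition must satisfy three properties: every vertex lies in some bag; for every edge, both endpoints lie together in some bag; and for every vertex, the bags containing it form a connected subtree. Here vertex 1 appears in no bag, so the decomposition is invalid.

No — vertex 1 appears in no bag.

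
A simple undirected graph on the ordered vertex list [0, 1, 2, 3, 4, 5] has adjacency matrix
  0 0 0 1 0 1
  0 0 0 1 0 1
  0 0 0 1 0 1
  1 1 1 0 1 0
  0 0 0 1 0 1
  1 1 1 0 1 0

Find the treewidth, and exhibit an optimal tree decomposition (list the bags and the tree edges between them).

The largest bag has 3 vertices, giving width 2; this decomposition certifies tw(G) ≤ 2. The edges 4–3–1–5–4 form a cycle, so G is not a tree and its treewidth is at least 2. Therefore the treewidth is 2.

Treewidth 2.
One optimal decomposition is:
Bags: B1 = {3, 4, 5}  B2 = {1, 3, 5}  B3 = {0, 3, 5}  B4 = {2, 3, 5}
Tree: B1–B2, B2–B3, B3–B4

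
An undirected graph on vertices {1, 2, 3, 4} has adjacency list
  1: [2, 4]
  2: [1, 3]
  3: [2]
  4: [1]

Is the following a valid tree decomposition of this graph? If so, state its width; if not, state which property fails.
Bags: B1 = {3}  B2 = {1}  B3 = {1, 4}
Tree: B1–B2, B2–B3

A tree decomposition must satisfy three properties: every vertex lies in some bag; for every edge, both endpoints lie together in some bag; and for every vertex, the bags containing it form a connected subtree. Here vertex 2 appears in no bag, so the decomposition is invalid.

No — vertex 2 appears in no bag.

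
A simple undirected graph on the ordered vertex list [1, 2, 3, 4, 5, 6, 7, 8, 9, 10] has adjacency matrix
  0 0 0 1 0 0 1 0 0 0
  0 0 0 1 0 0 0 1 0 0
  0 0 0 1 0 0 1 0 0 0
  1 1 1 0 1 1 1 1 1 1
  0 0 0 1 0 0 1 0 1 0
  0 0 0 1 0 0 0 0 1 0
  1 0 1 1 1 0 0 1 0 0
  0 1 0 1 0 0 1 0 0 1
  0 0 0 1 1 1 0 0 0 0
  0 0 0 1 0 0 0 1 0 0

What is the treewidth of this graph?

A width-2 tree decomposition is:
Bags: B1 = {1, 4, 7}  B2 = {3, 4, 7}  B3 = {4, 5, 7}  B4 = {4, 7, 8}  B5 = {2, 4, 8}  B6 = {4, 5, 9}  B7 = {4, 8, 10}  B8 = {4, 6, 9}
Tree: B1–B2, B2–B3, B3–B4, B4–B5, B3–B6, B5–B7, B6–B8
Every bag has size at most 3, so the width is 3 − 1 = 2 and tw(G) ≤ 2. For the lower bound, the 3 vertices {2, 4, 8} are pairwise adjacent, and any tree decomposition puts a clique entirely inside one bag — forcing width ≥ 2. Therefore the treewidth is 2.

2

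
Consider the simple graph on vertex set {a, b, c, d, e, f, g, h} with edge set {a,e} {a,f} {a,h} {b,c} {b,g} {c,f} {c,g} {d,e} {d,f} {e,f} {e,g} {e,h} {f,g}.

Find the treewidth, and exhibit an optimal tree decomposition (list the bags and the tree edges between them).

Every bag has size at most 3, so the width is 3 − 1 = 2 and tw(G) ≤ 2. Conversely, {a, e, h} is a clique of size 3, and the vertices of any clique must share a bag in every tree decomposition; so some bag has ≥ 3 vertices and tw(G) ≥ 2. Hence tw(G) = 2 exactly.

Treewidth 2.
Bags: B1 = {a, e, h}  B2 = {a, e, f}  B3 = {d, e, f}  B4 = {e, f, g}  B5 = {c, f, g}  B6 = {b, c, g}
Tree: B1–B2, B2–B3, B3–B4, B4–B5, B5–B6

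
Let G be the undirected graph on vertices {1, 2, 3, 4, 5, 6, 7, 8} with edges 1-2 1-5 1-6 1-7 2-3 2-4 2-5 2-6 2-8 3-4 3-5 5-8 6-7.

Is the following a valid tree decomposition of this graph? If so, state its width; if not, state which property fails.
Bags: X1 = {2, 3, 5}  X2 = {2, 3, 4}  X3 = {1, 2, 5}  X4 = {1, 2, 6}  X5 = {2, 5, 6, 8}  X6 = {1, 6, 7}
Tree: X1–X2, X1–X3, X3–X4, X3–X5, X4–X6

A tree decomposition must satisfy three properties: every vertex lies in some bag; for every edge, both endpoints lie together in some bag; and for every vertex, the bags containing it form a connected subtree. Here bags containing vertex 6 are not connected in the tree, so the decomposition is invalid.

No — bags containing vertex 6 are not connected in the tree.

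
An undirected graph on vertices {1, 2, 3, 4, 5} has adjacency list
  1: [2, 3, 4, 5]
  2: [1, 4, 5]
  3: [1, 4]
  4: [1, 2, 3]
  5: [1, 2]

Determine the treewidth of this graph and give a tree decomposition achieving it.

Every bag has size at most 3, so the width is 3 − 1 = 2 and tw(G) ≤ 2. On the other hand G contains the 3-clique {1, 2, 4}. A clique must lie in a single bag of any decomposition, so no decomposition can have width below 2. Combining the bounds, tw(G) = 2.

Treewidth 2.
Bags: B1 = {1, 2, 5}  B2 = {1, 2, 4}  B3 = {1, 3, 4}
Tree: B1–B2, B2–B3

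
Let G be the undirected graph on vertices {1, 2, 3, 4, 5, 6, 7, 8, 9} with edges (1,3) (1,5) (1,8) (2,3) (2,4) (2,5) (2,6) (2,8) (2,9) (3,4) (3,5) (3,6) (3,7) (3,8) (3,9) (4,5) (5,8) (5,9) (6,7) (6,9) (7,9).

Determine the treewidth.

A width-3 tree decomposition is:
Bags: B1 = {2, 3, 5, 9}  B2 = {2, 3, 6, 9}  B3 = {3, 6, 7, 9}  B4 = {2, 3, 5, 8}  B5 = {2, 3, 4, 5}  B6 = {1, 3, 5, 8}
Tree: B1–B2, B2–B3, B1–B4, B4–B5, B4–B6
Every bag has size at most 4, so the width is 4 − 1 = 3 and tw(G) ≤ 3. For the lower bound, the 4 vertices {1, 3, 5, 8} are pairwise adjacent, and any tree decomposition puts a clique entirely inside one bag — forcing width ≥ 3. The upper and lower bounds meet at 3, so that is the treewidth.

3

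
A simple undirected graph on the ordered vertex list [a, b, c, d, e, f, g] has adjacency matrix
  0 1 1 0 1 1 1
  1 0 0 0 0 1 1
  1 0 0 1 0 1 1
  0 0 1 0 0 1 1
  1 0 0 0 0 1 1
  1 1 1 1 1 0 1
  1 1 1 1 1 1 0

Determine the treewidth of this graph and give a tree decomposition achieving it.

The largest bag has 4 vertices, giving width 3; this decomposition certifies tw(G) ≤ 3. On the other hand G contains the 4-clique {c, d, f, g}. A clique must lie in a single bag of any decomposition, so no decomposition can have width below 3. Combining the bounds, tw(G) = 3.

Treewidth 3.
One such decomposition:
Bags: B1 = {a, e, f, g}  B2 = {a, b, f, g}  B3 = {a, c, f, g}  B4 = {c, d, f, g}
Tree: B1–B2, B1–B3, B3–B4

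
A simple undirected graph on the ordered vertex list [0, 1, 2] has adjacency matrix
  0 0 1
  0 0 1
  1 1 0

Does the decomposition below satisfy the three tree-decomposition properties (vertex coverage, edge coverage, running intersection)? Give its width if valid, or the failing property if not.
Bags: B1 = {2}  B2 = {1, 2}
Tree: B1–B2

No — vertex 0 appears in no bag.

A tree decomposition must satisfy three properties: every vertex lies in some bag; for every edge, both endpoints lie together in some bag; and for every vertex, the bags containing it form a connected subtree. Here vertex 0 appears in no bag, so the decomposition is invalid.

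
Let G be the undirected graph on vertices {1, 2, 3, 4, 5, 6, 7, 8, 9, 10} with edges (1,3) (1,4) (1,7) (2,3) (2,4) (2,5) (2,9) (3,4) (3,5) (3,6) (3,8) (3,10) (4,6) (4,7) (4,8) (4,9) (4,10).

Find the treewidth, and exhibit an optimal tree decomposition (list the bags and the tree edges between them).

Treewidth 2.
Bags: B1 = {3, 4, 10}  B2 = {1, 3, 4}  B3 = {3, 4, 6}  B4 = {2, 3, 4}  B5 = {1, 4, 7}  B6 = {2, 3, 5}  B7 = {2, 4, 9}  B8 = {3, 4, 8}
Tree: B1–B2, B2–B3, B3–B4, B2–B5, B4–B6, B4–B7, B1–B8

Each bag holds 3 vertices, so the decomposition has width 2, which upper-bounds the treewidth. For the lower bound, the 3 vertices {2, 4, 9} are pairwise adjacent, and any tree decomposition puts a clique entirely inside one bag — forcing width ≥ 2. Combining the bounds, tw(G) = 2.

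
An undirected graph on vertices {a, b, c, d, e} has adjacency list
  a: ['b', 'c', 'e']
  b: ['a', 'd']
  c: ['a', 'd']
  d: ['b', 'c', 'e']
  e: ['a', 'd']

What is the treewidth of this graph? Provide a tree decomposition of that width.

The largest bag has 3 vertices, giving width 2; this decomposition certifies tw(G) ≤ 2. For the lower bound, G contains the cycle d–c–a–b–d, so G is not a forest; only forests have treewidth ≤ 1, hence tw(G) ≥ 2. Hence tw(G) = 2 exactly.

Treewidth 2.
Bags: B1 = {a, c, d}  B2 = {a, b, d}  B3 = {a, d, e}
Tree: B1–B2, B2–B3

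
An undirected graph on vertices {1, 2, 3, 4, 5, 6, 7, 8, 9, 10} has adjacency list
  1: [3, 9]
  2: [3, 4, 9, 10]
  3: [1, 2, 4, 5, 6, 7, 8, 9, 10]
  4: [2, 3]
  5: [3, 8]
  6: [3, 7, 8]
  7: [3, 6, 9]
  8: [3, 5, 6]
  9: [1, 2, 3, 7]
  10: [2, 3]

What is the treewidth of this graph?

A width-2 tree decomposition is:
Bags: B1 = {3, 6, 7}  B2 = {3, 7, 9}  B3 = {3, 6, 8}  B4 = {2, 3, 9}  B5 = {2, 3, 10}  B6 = {2, 3, 4}  B7 = {1, 3, 9}  B8 = {3, 5, 8}
Tree: B1–B2, B1–B3, B2–B4, B4–B5, B4–B6, B4–B7, B3–B8
The largest bag has 3 vertices, giving width 2; this decomposition certifies tw(G) ≤ 2. Conversely, {1, 3, 9} is a clique of size 3, and the vertices of any clique must share a bag in every tree decomposition; so some bag has ≥ 3 vertices and tw(G) ≥ 2. Hence tw(G) = 2 exactly.

2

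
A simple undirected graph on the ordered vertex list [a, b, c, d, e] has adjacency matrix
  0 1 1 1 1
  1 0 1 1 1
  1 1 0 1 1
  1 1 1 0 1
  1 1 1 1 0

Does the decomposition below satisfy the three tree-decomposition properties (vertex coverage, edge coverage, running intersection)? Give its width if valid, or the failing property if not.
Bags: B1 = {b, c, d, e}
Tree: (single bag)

A tree decomposition must satisfy three properties: every vertex lies in some bag; for every edge, both endpoints lie together in some bag; and for every vertex, the bags containing it form a connected subtree. Here vertex a appears in no bag, so the decomposition is invalid.

No — vertex a appears in no bag.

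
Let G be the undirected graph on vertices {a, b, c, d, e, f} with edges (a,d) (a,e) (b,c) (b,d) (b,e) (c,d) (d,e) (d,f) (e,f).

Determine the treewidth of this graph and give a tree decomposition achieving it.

Treewidth 2.
Bags: B1 = {b, d, e}  B2 = {b, c, d}  B3 = {d, e, f}  B4 = {a, d, e}
Tree: B1–B2, B1–B3, B3–B4

Every bag has size at most 3, so the width is 3 − 1 = 2 and tw(G) ≤ 2. On the other hand G contains the 3-clique {d, e, f}. A clique must lie in a single bag of any decomposition, so no decomposition can have width below 2. Hence tw(G) = 2 exactly.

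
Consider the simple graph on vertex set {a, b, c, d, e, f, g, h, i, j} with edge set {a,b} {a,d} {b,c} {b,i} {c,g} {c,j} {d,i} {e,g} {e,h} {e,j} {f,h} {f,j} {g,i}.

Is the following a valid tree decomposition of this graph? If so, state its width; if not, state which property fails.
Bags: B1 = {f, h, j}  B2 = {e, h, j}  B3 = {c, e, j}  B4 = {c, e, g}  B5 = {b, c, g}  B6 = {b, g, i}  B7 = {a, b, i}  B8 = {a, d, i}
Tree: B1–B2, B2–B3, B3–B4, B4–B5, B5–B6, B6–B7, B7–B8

Vertex coverage: the bags together contain {a, b, c, d, e, f, g, h, i, j}, the full vertex set. Edge coverage: each edge of G has both endpoints in at least one bag. Running intersection: for every vertex, the bags containing it form a connected subtree. All three properties hold, so this is a valid tree decomposition of width max|bag| − 1 = 2, and hence tw(G) ≤ 2.

Yes; width 2.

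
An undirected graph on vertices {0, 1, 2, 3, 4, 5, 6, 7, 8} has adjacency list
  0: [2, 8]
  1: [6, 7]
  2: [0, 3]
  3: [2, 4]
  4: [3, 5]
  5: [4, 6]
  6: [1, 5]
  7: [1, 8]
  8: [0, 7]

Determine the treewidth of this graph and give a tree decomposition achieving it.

The largest bag has 3 vertices, giving width 2; this decomposition certifies tw(G) ≤ 2. The edges 6–5–4–3–2–0–8–7–1–6 form a cycle, so G is not a tree and its treewidth is at least 2. Combining the bounds, tw(G) = 2.

Treewidth 2.
One such decomposition:
Bags: B1 = {4, 5, 6}  B2 = {3, 4, 6}  B3 = {2, 3, 6}  B4 = {0, 2, 6}  B5 = {0, 6, 8}  B6 = {6, 7, 8}  B7 = {1, 6, 7}
Tree: B1–B2, B2–B3, B3–B4, B4–B5, B5–B6, B6–B7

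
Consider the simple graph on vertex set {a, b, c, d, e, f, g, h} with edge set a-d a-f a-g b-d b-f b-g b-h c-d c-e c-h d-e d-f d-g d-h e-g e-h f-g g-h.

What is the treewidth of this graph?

A width-3 tree decomposition is:
Bags: B1 = {b, d, f, g}  B2 = {b, d, g, h}  B3 = {d, e, g, h}  B4 = {a, d, f, g}  B5 = {c, d, e, h}
Tree: B1–B2, B2–B3, B1–B4, B3–B5
Every bag has size at most 4, so the width is 4 − 1 = 3 and tw(G) ≤ 3. On the other hand G contains the 4-clique {d, e, g, h}. A clique must lie in a single bag of any decomposition, so no decomposition can have width below 3. Hence tw(G) = 3 exactly.

3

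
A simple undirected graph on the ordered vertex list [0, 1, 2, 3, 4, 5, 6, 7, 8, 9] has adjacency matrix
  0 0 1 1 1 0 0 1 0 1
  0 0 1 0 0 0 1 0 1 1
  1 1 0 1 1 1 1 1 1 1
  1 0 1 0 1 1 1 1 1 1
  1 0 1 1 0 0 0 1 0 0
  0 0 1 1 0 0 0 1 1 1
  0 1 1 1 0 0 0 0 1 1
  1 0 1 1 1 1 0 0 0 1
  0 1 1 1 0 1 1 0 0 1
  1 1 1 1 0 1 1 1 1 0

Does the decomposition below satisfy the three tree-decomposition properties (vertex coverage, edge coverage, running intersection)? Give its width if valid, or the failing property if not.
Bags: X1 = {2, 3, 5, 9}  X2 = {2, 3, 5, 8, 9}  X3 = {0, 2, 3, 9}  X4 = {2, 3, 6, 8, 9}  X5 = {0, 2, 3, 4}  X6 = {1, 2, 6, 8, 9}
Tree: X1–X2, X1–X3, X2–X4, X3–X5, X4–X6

No — vertex 7 appears in no bag.

A tree decomposition must satisfy three properties: every vertex lies in some bag; for every edge, both endpoints lie together in some bag; and for every vertex, the bags containing it form a connected subtree. Here vertex 7 appears in no bag, so the decomposition is invalid.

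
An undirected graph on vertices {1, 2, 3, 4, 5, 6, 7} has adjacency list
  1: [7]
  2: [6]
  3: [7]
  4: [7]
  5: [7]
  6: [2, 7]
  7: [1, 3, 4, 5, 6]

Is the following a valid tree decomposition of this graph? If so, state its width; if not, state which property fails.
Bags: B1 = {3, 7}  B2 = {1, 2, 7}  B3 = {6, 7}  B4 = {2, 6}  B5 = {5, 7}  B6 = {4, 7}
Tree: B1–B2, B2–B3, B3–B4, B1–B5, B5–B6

A tree decomposition must satisfy three properties: every vertex lies in some bag; for every edge, both endpoints lie together in some bag; and for every vertex, the bags containing it form a connected subtree. Here bags containing vertex 2 are not connected in the tree, so the decomposition is invalid.

No — bags containing vertex 2 are not connected in the tree.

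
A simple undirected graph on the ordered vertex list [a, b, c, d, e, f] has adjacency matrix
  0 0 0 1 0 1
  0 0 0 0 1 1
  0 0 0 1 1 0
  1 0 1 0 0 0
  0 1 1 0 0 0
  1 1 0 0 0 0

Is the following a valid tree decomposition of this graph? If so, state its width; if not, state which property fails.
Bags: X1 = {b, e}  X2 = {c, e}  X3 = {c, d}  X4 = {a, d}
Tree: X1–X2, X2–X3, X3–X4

A tree decomposition must satisfy three properties: every vertex lies in some bag; for every edge, both endpoints lie together in some bag; and for every vertex, the bags containing it form a connected subtree. Here vertex f appears in no bag, so the decomposition is invalid.

No — vertex f appears in no bag.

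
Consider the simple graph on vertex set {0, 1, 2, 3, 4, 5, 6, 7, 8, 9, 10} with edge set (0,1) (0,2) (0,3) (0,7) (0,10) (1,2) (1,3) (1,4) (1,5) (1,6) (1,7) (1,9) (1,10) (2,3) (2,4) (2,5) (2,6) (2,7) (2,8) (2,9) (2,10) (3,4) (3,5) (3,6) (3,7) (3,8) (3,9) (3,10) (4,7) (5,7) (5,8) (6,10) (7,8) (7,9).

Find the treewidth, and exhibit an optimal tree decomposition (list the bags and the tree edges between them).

Every bag has size at most 5, so the width is 5 − 1 = 4 and tw(G) ≤ 4. For the lower bound, the 5 vertices {2, 3, 5, 7, 8} are pairwise adjacent, and any tree decomposition puts a clique entirely inside one bag — forcing width ≥ 4. Hence tw(G) = 4 exactly.

Treewidth 4.
One such decomposition:
Bags: B1 = {0, 1, 2, 3, 7}  B2 = {1, 2, 3, 7, 9}  B3 = {1, 2, 3, 5, 7}  B4 = {2, 3, 5, 7, 8}  B5 = {0, 1, 2, 3, 10}  B6 = {1, 2, 3, 6, 10}  B7 = {1, 2, 3, 4, 7}
Tree: B1–B2, B2–B3, B3–B4, B1–B5, B5–B6, B2–B7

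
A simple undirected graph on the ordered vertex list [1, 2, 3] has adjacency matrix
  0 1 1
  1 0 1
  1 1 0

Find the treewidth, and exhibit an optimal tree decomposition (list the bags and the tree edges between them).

With just one bag of size 3, the width is 3 − 1 = 2, so tw(G) ≤ 2. Conversely, {1, 2, 3} is a clique of size 3, and the vertices of any clique must share a bag in every tree decomposition; so some bag has ≥ 3 vertices and tw(G) ≥ 2. Hence tw(G) = 2 exactly.

Treewidth 2.
One optimal decomposition is:
Bags: B1 = {1, 2, 3}
Tree: (single bag)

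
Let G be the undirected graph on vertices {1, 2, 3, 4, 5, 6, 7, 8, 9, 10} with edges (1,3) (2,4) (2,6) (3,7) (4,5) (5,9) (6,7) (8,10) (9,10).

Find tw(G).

A width-1 tree decomposition is:
Bags: B1 = {8, 10}  B2 = {9, 10}  B3 = {5, 9}  B4 = {4, 5}  B5 = {2, 4}  B6 = {2, 6}  B7 = {6, 7}  B8 = {3, 7}  B9 = {1, 3}
Tree: B1–B2, B2–B3, B3–B4, B4–B5, B5–B6, B6–B7, B7–B8, B8–B9
The largest bag has 2 vertices, giving width 1; this decomposition certifies tw(G) ≤ 1. Since G has at least one edge (e.g. 8–10), it is not an edgeless graph, so tw(G) ≥ 1. Combining the bounds, tw(G) = 1.

1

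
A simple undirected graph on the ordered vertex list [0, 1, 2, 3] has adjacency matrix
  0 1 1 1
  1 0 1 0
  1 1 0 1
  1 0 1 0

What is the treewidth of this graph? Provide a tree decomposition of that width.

Treewidth 2.
One such decomposition:
Bags: B1 = {0, 1, 2}  B2 = {0, 2, 3}
Tree: B1–B2

The largest bag has 3 vertices, giving width 2; this decomposition certifies tw(G) ≤ 2. On the other hand G contains the 3-clique {0, 1, 2}. A clique must lie in a single bag of any decomposition, so no decomposition can have width below 2. The upper and lower bounds meet at 2, so that is the treewidth.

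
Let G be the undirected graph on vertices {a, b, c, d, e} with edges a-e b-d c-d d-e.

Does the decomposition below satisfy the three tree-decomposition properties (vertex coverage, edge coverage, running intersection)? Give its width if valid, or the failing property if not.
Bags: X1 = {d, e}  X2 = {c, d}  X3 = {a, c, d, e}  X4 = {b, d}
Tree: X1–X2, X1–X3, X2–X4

No — bags containing vertex c are not connected in the tree.

A tree decomposition must satisfy three properties: every vertex lies in some bag; for every edge, both endpoints lie together in some bag; and for every vertex, the bags containing it form a connected subtree. Here bags containing vertex c are not connected in the tree, so the decomposition is invalid.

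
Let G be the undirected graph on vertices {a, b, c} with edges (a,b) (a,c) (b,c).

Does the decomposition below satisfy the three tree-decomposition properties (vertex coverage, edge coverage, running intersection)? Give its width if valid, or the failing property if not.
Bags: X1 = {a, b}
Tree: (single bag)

A tree decomposition must satisfy three properties: every vertex lies in some bag; for every edge, both endpoints lie together in some bag; and for every vertex, the bags containing it form a connected subtree. Here vertex c appears in no bag, so the decomposition is invalid.

No — vertex c appears in no bag.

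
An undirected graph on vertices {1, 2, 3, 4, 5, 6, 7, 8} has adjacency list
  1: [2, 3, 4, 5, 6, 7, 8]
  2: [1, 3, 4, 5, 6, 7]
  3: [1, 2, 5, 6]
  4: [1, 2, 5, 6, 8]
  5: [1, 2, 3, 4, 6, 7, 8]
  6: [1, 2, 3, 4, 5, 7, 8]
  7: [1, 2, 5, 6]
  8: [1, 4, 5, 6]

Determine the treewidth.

4

A width-4 tree decomposition is:
Bags: B1 = {1, 2, 4, 5, 6}  B2 = {1, 4, 5, 6, 8}  B3 = {1, 2, 3, 5, 6}  B4 = {1, 2, 5, 6, 7}
Tree: B1–B2, B1–B3, B3–B4
Each bag holds 5 vertices, so the decomposition has width 4, which upper-bounds the treewidth. On the other hand G contains the 5-clique {1, 4, 5, 6, 8}. A clique must lie in a single bag of any decomposition, so no decomposition can have width below 4. Combining the bounds, tw(G) = 4.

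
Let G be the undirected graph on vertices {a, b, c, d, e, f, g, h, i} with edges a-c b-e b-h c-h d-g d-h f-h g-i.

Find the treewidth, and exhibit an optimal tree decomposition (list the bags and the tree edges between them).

Every bag has size at most 2, so the width is 2 − 1 = 1 and tw(G) ≤ 1. Since G has at least one edge (e.g. h–d), it is not an edgeless graph, so tw(G) ≥ 1. Combining the bounds, tw(G) = 1.

Treewidth 1.
One such decomposition:
Bags: B1 = {d, h}  B2 = {c, h}  B3 = {a, c}  B4 = {b, h}  B5 = {b, e}  B6 = {d, g}  B7 = {f, h}  B8 = {g, i}
Tree: B1–B2, B2–B3, B2–B4, B4–B5, B1–B6, B1–B7, B6–B8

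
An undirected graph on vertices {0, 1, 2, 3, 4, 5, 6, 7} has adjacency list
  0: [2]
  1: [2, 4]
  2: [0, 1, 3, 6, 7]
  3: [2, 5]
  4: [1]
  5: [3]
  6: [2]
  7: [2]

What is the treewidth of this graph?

1

A width-1 tree decomposition is:
Bags: B1 = {1, 2}  B2 = {0, 2}  B3 = {2, 7}  B4 = {1, 4}  B5 = {2, 3}  B6 = {2, 6}  B7 = {3, 5}
Tree: B1–B2, B2–B3, B1–B4, B2–B5, B5–B6, B5–B7
The largest bag has 2 vertices, giving width 1; this decomposition certifies tw(G) ≤ 1. Since G has at least one edge (e.g. 2–1), it is not an edgeless graph, so tw(G) ≥ 1. Hence tw(G) = 1 exactly.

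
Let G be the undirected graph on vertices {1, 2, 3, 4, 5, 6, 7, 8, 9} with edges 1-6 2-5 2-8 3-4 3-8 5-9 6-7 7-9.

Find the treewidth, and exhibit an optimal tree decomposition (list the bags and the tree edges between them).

Treewidth 1.
Bags: B1 = {3, 4}  B2 = {3, 8}  B3 = {2, 8}  B4 = {2, 5}  B5 = {5, 9}  B6 = {7, 9}  B7 = {6, 7}  B8 = {1, 6}
Tree: B1–B2, B2–B3, B3–B4, B4–B5, B5–B6, B6–B7, B7–B8

The largest bag has 2 vertices, giving width 1; this decomposition certifies tw(G) ≤ 1. G has an edge, so its treewidth is at least 1. Combining the bounds, tw(G) = 1.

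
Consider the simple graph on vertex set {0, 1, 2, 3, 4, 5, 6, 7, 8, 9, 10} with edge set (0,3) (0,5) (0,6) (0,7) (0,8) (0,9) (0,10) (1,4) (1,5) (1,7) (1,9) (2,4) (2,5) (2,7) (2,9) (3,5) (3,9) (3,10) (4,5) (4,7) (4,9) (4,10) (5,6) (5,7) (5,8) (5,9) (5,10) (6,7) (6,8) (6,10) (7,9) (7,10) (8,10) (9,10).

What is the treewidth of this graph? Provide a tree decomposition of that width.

The largest bag has 5 vertices, giving width 4; this decomposition certifies tw(G) ≤ 4. On the other hand G contains the 5-clique {0, 5, 6, 8, 10}. A clique must lie in a single bag of any decomposition, so no decomposition can have width below 4. Hence tw(G) = 4 exactly.

Treewidth 4.
Bags: B1 = {4, 5, 7, 9, 10}  B2 = {2, 4, 5, 7, 9}  B3 = {0, 5, 7, 9, 10}  B4 = {0, 3, 5, 9, 10}  B5 = {0, 5, 6, 7, 10}  B6 = {1, 4, 5, 7, 9}  B7 = {0, 5, 6, 8, 10}
Tree: B1–B2, B1–B3, B3–B4, B3–B5, B1–B6, B5–B7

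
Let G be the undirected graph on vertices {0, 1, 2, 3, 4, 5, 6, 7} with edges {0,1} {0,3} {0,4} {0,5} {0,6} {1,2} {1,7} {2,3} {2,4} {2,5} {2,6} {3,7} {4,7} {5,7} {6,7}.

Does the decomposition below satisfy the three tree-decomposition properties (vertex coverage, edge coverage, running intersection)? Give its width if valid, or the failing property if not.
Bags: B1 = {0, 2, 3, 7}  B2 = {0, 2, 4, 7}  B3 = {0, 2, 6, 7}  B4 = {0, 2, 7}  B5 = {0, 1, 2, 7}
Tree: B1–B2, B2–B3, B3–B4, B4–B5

A tree decomposition must satisfy three properties: every vertex lies in some bag; for every edge, both endpoints lie together in some bag; and for every vertex, the bags containing it form a connected subtree. Here vertex 5 appears in no bag, so the decomposition is invalid.

No — vertex 5 appears in no bag.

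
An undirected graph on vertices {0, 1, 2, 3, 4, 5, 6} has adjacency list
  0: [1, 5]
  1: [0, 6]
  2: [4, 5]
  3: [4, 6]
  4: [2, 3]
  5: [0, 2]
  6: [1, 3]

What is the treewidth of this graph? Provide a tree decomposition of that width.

Treewidth 2.
One optimal decomposition is:
Bags: B1 = {2, 4, 5}  B2 = {3, 4, 5}  B3 = {3, 5, 6}  B4 = {1, 5, 6}  B5 = {0, 1, 5}
Tree: B1–B2, B2–B3, B3–B4, B4–B5

Each bag holds 3 vertices, so the decomposition has width 2, which upper-bounds the treewidth. Since 5–2–4–3–6–1–0–5 is a cycle in G, G is not acyclic. Forests are exactly the graphs of treewidth ≤ 1, so tw(G) ≥ 2. Therefore the treewidth is 2.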